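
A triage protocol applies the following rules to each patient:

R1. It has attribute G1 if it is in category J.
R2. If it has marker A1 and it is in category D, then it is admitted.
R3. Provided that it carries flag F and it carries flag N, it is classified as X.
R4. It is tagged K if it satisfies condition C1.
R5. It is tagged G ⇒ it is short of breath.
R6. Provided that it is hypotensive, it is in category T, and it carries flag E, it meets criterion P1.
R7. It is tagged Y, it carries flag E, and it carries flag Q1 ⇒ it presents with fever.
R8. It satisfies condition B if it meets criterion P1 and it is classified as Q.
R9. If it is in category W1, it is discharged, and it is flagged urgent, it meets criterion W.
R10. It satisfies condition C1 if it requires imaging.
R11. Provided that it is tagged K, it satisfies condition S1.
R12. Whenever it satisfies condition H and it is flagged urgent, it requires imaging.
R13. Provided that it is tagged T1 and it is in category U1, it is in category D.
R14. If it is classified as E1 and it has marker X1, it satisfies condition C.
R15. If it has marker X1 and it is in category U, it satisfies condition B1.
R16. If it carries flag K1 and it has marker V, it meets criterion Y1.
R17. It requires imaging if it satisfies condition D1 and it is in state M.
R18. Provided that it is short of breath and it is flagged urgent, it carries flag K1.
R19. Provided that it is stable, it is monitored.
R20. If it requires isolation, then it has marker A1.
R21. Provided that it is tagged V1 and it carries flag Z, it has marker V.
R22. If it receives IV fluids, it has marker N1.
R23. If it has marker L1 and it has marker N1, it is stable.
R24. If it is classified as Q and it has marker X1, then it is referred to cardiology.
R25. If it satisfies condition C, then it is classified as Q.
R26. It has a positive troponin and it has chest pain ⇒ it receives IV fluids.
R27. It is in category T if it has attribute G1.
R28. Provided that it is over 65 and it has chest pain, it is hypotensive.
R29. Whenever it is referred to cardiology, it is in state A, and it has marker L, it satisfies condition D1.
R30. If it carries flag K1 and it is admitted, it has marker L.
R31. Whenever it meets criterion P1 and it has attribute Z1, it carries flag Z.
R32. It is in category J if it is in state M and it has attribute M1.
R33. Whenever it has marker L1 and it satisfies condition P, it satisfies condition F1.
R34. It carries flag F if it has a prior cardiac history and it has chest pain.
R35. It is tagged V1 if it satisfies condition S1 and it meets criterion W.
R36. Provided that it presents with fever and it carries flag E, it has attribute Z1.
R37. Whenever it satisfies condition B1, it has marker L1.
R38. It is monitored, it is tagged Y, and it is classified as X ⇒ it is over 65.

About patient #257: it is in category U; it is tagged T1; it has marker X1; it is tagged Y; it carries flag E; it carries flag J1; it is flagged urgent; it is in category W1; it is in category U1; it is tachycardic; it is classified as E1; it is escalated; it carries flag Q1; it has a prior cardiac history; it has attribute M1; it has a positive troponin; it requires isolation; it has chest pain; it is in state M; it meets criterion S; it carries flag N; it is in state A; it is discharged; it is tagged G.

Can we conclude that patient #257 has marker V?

By R5 (it is tagged G): it is short of breath.
By R7 (it is tagged Y, it carries flag E, it carries flag Q1): it presents with fever.
By R9 (it is in category W1, it is discharged, it is flagged urgent): it meets criterion W.
By R13 (it is tagged T1, it is in category U1): it is in category D.
By R14 (it is classified as E1, it has marker X1): it satisfies condition C.
By R15 (it has marker X1, it is in category U): it satisfies condition B1.
By R18 (it is short of breath, it is flagged urgent): it carries flag K1.
By R20 (it requires isolation): it has marker A1.
By R25 (it satisfies condition C): it is classified as Q.
By R26 (it has a positive troponin, it has chest pain): it receives IV fluids.
By R32 (it is in state M, it has attribute M1): it is in category J.
By R34 (it has a prior cardiac history, it has chest pain): it carries flag F.
By R36 (it presents with fever, it carries flag E): it has attribute Z1.
By R37 (it satisfies condition B1): it has marker L1.
By R1 (it is in category J): it has attribute G1.
By R2 (it has marker A1, it is in category D): it is admitted.
By R3 (it carries flag F, it carries flag N): it is classified as X.
By R22 (it receives IV fluids): it has marker N1.
By R23 (it has marker L1, it has marker N1): it is stable.
By R24 (it is classified as Q, it has marker X1): it is referred to cardiology.
By R27 (it has attribute G1): it is in category T.
By R30 (it carries flag K1, it is admitted): it has marker L.
By R19 (it is stable): it is monitored.
By R29 (it is referred to cardiology, it is in state A, it has marker L): it satisfies condition D1.
By R38 (it is monitored, it is tagged Y, it is classified as X): it is over 65.
By R17 (it satisfies condition D1, it is in state M): it requires imaging.
By R28 (it is over 65, it has chest pain): it is hypotensive.
By R6 (it is hypotensive, it is in category T, it carries flag E): it meets criterion P1.
By R10 (it requires imaging): it satisfies condition C1.
By R31 (it meets criterion P1, it has attribute Z1): it carries flag Z.
By R4 (it satisfies condition C1): it is tagged K.
By R11 (it is tagged K): it satisfies condition S1.
By R35 (it satisfies condition S1, it meets criterion W): it is tagged V1.
By R21 (it is tagged V1, it carries flag Z): it has marker V.

Yes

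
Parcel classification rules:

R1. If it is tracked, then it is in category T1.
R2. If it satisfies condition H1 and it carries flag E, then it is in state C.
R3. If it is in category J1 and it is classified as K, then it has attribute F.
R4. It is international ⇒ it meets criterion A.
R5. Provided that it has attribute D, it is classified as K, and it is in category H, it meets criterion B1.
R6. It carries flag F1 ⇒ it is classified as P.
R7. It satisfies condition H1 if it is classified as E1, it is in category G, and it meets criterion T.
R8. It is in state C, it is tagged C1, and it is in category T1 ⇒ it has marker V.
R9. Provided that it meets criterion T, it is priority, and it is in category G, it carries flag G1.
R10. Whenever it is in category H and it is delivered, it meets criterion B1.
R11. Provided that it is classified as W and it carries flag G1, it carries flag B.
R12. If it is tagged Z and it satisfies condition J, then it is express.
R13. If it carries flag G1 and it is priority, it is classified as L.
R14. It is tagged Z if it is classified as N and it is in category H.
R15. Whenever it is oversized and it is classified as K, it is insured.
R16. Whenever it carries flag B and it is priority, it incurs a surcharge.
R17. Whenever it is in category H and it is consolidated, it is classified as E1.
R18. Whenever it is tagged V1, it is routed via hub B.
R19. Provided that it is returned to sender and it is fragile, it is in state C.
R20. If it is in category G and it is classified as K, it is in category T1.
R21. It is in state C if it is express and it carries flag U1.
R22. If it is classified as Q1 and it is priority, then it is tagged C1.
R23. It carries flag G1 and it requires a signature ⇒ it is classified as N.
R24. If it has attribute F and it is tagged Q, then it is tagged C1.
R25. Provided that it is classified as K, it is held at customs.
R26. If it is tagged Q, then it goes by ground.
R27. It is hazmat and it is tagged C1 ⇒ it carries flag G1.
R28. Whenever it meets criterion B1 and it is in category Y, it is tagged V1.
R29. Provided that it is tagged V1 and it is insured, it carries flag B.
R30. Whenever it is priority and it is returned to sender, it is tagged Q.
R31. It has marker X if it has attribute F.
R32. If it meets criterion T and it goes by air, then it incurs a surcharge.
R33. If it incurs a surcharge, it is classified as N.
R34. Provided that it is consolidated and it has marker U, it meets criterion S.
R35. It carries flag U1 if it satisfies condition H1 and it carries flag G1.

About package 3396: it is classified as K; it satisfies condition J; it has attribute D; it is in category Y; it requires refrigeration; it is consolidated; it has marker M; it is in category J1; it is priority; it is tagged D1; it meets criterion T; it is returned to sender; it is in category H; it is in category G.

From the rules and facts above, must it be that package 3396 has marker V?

Forward chaining from the given facts derives: has attribute F, meets criterion B1, carries flag G1, is classified as L, is classified as E1, is in category T1, is held at customs, is tagged V1, is tagged Q, has marker X, satisfies condition H1, is routed via hub B, is tagged C1, goes by ground, carries flag U1.
The only rule concluding "it has marker V" is R8, which needs "it is in state C"; that is never established.

No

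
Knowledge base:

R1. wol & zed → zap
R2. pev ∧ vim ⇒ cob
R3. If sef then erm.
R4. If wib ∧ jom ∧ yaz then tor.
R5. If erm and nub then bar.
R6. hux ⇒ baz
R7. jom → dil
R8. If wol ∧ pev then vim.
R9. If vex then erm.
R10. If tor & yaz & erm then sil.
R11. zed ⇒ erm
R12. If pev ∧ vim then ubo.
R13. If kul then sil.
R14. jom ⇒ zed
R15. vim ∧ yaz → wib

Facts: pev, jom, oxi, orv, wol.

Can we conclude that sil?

Forward chaining from the given facts derives: dil, vim, ubo, zed, zap, cob, erm.
Rules concluding sil: R10 needs tor; R13 needs kul — none of these are established.

No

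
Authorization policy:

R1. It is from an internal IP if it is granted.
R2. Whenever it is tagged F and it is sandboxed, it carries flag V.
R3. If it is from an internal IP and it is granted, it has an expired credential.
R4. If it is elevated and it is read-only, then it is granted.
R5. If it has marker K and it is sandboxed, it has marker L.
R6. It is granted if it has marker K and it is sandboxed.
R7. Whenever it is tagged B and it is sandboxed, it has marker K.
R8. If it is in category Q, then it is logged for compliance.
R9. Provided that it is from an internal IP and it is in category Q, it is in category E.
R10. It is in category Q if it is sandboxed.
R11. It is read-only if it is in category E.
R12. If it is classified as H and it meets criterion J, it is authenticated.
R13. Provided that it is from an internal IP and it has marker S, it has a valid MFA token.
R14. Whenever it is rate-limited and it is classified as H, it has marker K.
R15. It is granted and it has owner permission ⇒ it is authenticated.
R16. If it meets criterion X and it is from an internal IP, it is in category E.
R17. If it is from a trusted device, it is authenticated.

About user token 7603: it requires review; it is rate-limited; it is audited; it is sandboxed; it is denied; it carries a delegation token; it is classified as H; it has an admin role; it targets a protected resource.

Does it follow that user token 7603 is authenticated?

Forward chaining from the given facts derives: is in category Q, has marker K, has marker L, is granted, is logged for compliance, is from an internal IP, has an expired credential, is in category E, is read-only.
Rules concluding "it is authenticated": R12 needs "it meets criterion J"; R15 needs "it has owner permission"; R17 needs "it is from a trusted device" — none of these are established.

No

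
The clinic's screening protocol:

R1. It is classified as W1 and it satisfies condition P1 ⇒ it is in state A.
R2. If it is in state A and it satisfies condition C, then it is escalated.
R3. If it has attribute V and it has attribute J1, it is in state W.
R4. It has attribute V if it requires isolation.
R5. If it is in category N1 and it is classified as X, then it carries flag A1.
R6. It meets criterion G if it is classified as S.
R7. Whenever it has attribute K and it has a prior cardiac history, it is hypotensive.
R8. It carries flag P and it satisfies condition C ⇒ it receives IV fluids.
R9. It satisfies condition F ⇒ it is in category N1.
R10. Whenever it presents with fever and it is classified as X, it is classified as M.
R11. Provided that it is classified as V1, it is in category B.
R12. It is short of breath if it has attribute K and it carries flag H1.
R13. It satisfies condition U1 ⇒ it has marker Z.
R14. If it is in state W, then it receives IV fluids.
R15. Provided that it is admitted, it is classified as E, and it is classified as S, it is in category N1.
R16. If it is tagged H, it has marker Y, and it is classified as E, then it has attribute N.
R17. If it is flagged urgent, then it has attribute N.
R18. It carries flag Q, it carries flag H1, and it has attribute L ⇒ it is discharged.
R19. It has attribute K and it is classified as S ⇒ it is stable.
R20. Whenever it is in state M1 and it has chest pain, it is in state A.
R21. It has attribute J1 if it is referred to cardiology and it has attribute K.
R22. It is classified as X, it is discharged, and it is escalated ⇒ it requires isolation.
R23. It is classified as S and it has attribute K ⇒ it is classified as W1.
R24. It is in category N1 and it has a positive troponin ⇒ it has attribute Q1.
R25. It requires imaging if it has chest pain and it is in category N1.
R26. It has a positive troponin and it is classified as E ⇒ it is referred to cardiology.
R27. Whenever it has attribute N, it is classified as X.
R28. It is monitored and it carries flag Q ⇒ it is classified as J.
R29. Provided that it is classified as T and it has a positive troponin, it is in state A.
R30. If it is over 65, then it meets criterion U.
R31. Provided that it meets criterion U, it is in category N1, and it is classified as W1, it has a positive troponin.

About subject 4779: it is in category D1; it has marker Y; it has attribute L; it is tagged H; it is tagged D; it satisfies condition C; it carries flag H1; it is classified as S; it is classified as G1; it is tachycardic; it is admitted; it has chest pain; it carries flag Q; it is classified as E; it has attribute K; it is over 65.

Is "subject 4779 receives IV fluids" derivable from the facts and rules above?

Forward chaining from the given facts derives: meets criterion G, is short of breath, is in category N1, has attribute N, is discharged, is stable, is classified as W1, requires imaging, is classified as X, meets criterion U, has a positive troponin, carries flag A1, has attribute Q1, is referred to cardiology, has attribute J1.
Rules concluding "it receives IV fluids": R8 needs "it carries flag P"; R14 needs "it is in state W" — none of these are established.

No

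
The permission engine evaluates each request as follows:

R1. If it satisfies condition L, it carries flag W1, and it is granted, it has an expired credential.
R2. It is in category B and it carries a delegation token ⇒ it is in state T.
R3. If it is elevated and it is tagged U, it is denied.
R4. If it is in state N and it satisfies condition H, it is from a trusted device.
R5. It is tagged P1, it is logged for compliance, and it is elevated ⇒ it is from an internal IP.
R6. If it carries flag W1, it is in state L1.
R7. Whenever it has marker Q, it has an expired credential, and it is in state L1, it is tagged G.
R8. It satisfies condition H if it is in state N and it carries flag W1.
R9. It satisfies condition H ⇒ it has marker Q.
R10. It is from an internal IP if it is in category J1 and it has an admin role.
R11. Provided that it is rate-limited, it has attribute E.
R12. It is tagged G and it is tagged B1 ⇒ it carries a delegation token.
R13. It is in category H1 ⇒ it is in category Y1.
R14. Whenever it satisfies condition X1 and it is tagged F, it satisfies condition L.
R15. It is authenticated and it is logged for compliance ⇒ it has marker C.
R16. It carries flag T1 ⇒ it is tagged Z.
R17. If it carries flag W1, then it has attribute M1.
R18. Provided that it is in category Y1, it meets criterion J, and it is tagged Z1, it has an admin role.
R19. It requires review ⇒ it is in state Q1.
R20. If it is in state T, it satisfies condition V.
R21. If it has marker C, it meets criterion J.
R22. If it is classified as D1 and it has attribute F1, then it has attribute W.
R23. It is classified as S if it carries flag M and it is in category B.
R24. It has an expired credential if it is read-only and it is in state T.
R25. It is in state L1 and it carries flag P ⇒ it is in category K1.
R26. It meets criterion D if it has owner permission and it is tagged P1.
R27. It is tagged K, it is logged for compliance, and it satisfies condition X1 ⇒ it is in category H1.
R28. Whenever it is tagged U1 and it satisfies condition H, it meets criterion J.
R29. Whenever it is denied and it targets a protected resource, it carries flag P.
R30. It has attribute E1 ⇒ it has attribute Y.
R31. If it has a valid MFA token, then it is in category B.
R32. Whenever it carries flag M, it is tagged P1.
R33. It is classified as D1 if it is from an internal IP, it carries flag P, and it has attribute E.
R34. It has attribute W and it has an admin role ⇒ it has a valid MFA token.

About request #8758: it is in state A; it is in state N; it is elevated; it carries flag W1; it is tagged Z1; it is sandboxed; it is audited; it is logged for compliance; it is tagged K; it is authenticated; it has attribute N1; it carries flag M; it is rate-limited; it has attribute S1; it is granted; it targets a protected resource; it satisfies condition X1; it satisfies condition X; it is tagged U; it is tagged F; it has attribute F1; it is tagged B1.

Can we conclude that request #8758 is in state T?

By R3 (it is elevated, it is tagged U): it is denied.
By R6 (it carries flag W1): it is in state L1.
By R8 (it is in state N, it carries flag W1): it satisfies condition H.
By R9 (it satisfies condition H): it has marker Q.
By R11 (it is rate-limited): it has attribute E.
By R14 (it satisfies condition X1, it is tagged F): it satisfies condition L.
By R15 (it is authenticated, it is logged for compliance): it has marker C.
By R21 (it has marker C): it meets criterion J.
By R27 (it is tagged K, it is logged for compliance, it satisfies condition X1): it is in category H1.
By R29 (it is denied, it targets a protected resource): it carries flag P.
By R32 (it carries flag M): it is tagged P1.
By R1 (it satisfies condition L, it carries flag W1, it is granted): it has an expired credential.
By R5 (it is tagged P1, it is logged for compliance, it is elevated): it is from an internal IP.
By R7 (it has marker Q, it has an expired credential, it is in state L1): it is tagged G.
By R12 (it is tagged G, it is tagged B1): it carries a delegation token.
By R13 (it is in category H1): it is in category Y1.
By R18 (it is in category Y1, it meets criterion J, it is tagged Z1): it has an admin role.
By R33 (it is from an internal IP, it carries flag P, it has attribute E): it is classified as D1.
By R22 (it is classified as D1, it has attribute F1): it has attribute W.
By R34 (it has attribute W, it has an admin role): it has a valid MFA token.
By R31 (it has a valid MFA token): it is in category B.
By R2 (it is in category B, it carries a delegation token): it is in state T.

Yes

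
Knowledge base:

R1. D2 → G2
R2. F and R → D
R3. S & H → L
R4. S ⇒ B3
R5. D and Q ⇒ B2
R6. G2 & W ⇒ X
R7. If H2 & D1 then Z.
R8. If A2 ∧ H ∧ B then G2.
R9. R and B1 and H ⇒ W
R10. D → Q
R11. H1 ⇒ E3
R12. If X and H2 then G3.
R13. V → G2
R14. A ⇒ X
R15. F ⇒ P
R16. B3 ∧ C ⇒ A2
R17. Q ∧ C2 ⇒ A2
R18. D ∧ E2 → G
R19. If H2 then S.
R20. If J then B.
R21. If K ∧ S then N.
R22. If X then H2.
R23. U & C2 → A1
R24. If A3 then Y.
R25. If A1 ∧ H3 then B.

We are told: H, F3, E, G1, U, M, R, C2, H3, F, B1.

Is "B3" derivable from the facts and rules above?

D  (by R2: F, R)
W  (by R9: R, B1, H)
Q  (by R10: D)
A2  (by R17: Q, C2)
A1  (by R23: U, C2)
B  (by R25: A1, H3)
G2  (by R8: A2, H, B)
X  (by R6: G2, W)
H2  (by R22: X)
S  (by R19: H2)
B3  (by R4: S)

Yes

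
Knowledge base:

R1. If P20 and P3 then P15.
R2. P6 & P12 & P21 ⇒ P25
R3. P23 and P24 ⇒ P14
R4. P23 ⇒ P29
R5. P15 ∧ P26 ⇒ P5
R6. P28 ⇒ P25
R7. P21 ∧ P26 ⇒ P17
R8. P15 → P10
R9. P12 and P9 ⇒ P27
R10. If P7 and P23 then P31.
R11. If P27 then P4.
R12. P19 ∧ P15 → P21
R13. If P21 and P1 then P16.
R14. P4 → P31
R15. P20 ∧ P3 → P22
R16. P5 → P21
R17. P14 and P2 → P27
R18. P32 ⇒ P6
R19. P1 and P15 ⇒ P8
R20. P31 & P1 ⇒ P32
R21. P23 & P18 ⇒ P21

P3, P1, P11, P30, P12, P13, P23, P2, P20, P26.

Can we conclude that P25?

No

Forward chaining from the given facts derives: P15, P29, P5, P10, P22, P21, P8, P17, P16.
Rules concluding P25: R2 needs P6; R6 needs P28 — none of these are established.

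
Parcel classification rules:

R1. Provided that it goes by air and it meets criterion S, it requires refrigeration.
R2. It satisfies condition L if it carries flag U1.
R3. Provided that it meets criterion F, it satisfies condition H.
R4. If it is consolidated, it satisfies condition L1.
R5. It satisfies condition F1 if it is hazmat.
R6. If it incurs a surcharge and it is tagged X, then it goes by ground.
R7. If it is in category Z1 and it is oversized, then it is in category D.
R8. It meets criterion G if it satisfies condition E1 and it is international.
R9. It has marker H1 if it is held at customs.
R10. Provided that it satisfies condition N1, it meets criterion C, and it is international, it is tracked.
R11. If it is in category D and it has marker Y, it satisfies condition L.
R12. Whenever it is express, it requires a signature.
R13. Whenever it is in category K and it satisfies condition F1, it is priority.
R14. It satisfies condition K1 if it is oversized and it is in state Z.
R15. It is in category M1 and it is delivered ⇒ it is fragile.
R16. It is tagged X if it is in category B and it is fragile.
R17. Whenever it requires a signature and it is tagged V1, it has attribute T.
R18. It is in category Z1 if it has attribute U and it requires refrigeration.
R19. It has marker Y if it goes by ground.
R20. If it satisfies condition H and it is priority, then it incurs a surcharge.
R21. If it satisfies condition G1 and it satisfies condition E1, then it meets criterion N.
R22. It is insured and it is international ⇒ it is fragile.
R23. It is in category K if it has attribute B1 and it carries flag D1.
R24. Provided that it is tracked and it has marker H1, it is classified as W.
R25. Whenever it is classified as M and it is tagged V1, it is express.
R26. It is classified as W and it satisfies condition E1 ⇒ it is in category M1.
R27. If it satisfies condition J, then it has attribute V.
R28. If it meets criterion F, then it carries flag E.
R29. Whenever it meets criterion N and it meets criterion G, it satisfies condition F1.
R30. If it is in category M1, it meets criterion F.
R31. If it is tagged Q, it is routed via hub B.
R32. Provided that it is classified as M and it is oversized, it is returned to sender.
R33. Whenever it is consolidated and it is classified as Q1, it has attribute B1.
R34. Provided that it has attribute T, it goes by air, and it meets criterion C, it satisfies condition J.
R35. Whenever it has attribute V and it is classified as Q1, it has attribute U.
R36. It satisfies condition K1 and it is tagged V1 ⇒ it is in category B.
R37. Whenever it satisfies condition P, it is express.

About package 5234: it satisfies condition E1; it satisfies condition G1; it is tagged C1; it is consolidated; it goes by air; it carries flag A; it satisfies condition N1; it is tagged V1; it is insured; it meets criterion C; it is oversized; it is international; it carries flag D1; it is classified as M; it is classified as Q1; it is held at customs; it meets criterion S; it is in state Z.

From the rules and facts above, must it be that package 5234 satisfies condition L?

Yes

By R1 (it goes by air, it meets criterion S): it requires refrigeration.
By R8 (it satisfies condition E1, it is international): it meets criterion G.
By R9 (it is held at customs): it has marker H1.
By R10 (it satisfies condition N1, it meets criterion C, it is international): it is tracked.
By R14 (it is oversized, it is in state Z): it satisfies condition K1.
By R21 (it satisfies condition G1, it satisfies condition E1): it meets criterion N.
By R22 (it is insured, it is international): it is fragile.
By R24 (it is tracked, it has marker H1): it is classified as W.
By R25 (it is classified as M, it is tagged V1): it is express.
By R26 (it is classified as W, it satisfies condition E1): it is in category M1.
By R29 (it meets criterion N, it meets criterion G): it satisfies condition F1.
By R30 (it is in category M1): it meets criterion F.
By R33 (it is consolidated, it is classified as Q1): it has attribute B1.
By R36 (it satisfies condition K1, it is tagged V1): it is in category B.
By R3 (it meets criterion F): it satisfies condition H.
By R12 (it is express): it requires a signature.
By R16 (it is in category B, it is fragile): it is tagged X.
By R17 (it requires a signature, it is tagged V1): it has attribute T.
By R23 (it has attribute B1, it carries flag D1): it is in category K.
By R34 (it has attribute T, it goes by air, it meets criterion C): it satisfies condition J.
By R13 (it is in category K, it satisfies condition F1): it is priority.
By R20 (it satisfies condition H, it is priority): it incurs a surcharge.
By R27 (it satisfies condition J): it has attribute V.
By R35 (it has attribute V, it is classified as Q1): it has attribute U.
By R6 (it incurs a surcharge, it is tagged X): it goes by ground.
By R18 (it has attribute U, it requires refrigeration): it is in category Z1.
By R19 (it goes by ground): it has marker Y.
By R7 (it is in category Z1, it is oversized): it is in category D.
By R11 (it is in category D, it has marker Y): it satisfies condition L.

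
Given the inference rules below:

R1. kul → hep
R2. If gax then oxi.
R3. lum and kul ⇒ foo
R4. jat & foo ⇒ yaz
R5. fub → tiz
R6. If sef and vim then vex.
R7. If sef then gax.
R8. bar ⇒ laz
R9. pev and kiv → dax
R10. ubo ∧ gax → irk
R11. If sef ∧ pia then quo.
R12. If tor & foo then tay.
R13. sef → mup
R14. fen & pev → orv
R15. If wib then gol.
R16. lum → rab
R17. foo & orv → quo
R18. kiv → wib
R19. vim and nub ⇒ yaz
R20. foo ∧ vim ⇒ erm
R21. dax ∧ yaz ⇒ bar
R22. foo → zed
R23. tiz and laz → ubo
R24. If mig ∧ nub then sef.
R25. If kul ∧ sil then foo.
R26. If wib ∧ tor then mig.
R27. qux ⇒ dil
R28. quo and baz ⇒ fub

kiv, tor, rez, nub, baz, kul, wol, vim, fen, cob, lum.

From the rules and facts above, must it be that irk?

No

Forward chaining from the given facts derives: hep, foo, tay, rab, wib, yaz, erm, zed, mig, gol, sef, vex, gax, mup, oxi.
The only rule concluding irk is R10, which needs ubo; that is never established.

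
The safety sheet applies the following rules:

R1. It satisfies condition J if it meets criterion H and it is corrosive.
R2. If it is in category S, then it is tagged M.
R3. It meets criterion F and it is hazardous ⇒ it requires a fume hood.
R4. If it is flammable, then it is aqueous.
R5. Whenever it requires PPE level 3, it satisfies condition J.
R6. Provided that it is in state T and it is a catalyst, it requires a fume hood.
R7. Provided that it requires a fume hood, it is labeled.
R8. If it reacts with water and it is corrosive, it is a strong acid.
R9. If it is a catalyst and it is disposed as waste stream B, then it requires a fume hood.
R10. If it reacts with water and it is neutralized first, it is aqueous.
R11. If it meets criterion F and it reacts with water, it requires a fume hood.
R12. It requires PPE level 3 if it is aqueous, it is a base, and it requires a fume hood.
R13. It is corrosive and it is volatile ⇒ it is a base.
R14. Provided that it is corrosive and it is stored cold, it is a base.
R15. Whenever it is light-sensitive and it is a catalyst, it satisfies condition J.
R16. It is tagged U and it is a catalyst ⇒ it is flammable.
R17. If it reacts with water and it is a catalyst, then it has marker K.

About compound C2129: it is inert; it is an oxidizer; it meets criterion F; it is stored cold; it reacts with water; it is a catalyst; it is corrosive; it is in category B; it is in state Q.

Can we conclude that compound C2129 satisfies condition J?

Forward chaining from the given facts derives: is a strong acid, requires a fume hood, is a base, has marker K, is labeled.
Rules concluding "it satisfies condition J": R1 needs "it meets criterion H"; R5 needs "it requires PPE level 3"; R15 needs "it is light-sensitive" — none of these are established.

No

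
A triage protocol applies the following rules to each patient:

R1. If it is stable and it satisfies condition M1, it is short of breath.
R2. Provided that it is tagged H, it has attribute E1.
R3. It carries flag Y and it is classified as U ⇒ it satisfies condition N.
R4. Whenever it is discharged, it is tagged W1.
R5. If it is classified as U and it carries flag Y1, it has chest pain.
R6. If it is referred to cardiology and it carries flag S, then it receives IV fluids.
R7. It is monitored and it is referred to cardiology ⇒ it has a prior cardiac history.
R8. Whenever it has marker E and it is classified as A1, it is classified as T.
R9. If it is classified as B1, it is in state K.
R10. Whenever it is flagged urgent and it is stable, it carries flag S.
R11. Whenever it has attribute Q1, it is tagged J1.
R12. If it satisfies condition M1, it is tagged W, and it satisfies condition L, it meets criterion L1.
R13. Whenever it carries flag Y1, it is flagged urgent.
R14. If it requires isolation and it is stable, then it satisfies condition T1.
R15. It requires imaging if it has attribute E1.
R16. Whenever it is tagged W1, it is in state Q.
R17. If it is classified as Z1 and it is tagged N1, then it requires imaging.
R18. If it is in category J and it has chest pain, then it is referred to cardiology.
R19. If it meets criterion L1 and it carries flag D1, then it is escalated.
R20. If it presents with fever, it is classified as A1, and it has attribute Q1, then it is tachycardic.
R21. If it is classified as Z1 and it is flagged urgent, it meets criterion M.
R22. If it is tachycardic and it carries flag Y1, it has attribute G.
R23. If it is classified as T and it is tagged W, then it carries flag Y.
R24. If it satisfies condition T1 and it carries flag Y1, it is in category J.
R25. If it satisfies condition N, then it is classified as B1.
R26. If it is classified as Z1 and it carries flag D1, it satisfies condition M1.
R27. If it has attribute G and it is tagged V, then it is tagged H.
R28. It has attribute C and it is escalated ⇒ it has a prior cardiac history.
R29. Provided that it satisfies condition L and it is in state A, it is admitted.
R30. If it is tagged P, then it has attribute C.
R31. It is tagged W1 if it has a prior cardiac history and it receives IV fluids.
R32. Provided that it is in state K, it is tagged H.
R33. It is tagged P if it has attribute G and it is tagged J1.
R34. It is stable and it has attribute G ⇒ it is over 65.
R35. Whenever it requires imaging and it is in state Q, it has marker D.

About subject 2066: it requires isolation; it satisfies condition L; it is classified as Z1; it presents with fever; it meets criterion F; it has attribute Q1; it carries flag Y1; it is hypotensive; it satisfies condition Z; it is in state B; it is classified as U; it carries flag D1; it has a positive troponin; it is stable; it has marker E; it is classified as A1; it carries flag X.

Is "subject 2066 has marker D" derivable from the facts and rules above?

No

Forward chaining from the given facts derives: has chest pain, is classified as T, is tagged J1, is flagged urgent, satisfies condition T1, is tachycardic, meets criterion M, has attribute G, is in category J, satisfies condition M1, is tagged P, is over 65, is short of breath, carries flag S, is referred to cardiology, has attribute C, receives IV fluids.
The only rule concluding "it has marker D" is R35, which needs "it requires imaging"; that is never established.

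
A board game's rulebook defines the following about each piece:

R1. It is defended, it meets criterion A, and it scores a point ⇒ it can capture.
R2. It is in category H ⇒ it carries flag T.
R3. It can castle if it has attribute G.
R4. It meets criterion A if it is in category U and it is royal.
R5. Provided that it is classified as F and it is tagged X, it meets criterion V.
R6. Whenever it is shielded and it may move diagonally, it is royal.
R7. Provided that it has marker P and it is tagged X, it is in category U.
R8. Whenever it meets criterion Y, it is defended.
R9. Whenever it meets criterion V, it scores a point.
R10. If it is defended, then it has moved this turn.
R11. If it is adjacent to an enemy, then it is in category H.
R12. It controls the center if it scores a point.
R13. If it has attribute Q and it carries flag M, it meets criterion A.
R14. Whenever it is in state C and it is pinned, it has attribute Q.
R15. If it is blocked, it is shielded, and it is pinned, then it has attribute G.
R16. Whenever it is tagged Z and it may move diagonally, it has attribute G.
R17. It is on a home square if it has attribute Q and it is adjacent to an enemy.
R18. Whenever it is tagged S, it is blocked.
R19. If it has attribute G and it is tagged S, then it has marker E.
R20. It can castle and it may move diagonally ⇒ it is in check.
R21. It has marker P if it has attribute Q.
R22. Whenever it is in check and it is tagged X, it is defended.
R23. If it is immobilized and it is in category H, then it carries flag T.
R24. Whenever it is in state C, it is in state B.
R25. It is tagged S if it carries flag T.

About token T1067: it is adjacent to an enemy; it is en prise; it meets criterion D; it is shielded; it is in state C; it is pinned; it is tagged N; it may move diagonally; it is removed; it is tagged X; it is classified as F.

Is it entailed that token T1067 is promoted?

No

Forward chaining from the given facts derives: meets criterion V, is royal, scores a point, is in category H, controls the center, has attribute Q, is on a home square, has marker P, is in state B, carries flag T, is in category U, is tagged S, meets criterion A, is blocked, has attribute G, has marker E, can castle, is in check, is defended, can capture, has moved this turn.
No rule has "it is promoted" as its conclusion, and it is not among the given facts.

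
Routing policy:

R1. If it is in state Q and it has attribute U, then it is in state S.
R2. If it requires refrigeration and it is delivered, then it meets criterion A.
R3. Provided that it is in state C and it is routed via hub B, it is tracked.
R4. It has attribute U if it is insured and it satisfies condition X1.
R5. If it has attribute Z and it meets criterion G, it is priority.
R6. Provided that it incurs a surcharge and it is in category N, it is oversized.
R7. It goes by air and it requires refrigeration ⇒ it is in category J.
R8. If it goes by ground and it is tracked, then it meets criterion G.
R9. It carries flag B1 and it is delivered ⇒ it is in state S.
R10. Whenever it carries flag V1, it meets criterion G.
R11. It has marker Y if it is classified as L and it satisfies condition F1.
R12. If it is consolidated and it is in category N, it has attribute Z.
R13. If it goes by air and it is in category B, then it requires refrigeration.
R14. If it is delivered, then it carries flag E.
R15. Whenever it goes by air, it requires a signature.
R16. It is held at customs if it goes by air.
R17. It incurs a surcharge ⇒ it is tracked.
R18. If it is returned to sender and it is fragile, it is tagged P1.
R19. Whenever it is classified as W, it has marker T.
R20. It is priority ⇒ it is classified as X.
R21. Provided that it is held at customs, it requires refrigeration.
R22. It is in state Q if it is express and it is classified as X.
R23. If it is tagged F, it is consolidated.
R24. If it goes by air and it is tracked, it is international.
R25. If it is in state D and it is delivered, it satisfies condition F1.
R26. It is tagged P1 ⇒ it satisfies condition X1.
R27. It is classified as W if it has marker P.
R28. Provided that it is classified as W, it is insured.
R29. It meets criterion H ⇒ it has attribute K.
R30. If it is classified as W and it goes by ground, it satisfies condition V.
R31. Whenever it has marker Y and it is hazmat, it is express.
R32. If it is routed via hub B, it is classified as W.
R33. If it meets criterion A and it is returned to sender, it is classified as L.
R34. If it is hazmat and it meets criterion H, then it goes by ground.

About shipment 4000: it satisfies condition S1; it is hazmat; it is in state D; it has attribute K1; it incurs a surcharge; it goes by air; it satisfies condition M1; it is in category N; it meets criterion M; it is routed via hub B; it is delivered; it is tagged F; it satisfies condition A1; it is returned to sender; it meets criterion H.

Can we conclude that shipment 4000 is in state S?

Forward chaining from the given facts derives: is oversized, carries flag E, requires a signature, is held at customs, is tracked, requires refrigeration, is consolidated, is international, satisfies condition F1, has attribute K, is classified as W, goes by ground, meets criterion A, is in category J, meets criterion G, has attribute Z, has marker T, is insured, satisfies condition V, is classified as L, is priority, has marker Y, is classified as X, is express, is in state Q.
Rules concluding "it is in state S": R1 needs "it has attribute U"; R9 needs "it carries flag B1" — none of these are established.

No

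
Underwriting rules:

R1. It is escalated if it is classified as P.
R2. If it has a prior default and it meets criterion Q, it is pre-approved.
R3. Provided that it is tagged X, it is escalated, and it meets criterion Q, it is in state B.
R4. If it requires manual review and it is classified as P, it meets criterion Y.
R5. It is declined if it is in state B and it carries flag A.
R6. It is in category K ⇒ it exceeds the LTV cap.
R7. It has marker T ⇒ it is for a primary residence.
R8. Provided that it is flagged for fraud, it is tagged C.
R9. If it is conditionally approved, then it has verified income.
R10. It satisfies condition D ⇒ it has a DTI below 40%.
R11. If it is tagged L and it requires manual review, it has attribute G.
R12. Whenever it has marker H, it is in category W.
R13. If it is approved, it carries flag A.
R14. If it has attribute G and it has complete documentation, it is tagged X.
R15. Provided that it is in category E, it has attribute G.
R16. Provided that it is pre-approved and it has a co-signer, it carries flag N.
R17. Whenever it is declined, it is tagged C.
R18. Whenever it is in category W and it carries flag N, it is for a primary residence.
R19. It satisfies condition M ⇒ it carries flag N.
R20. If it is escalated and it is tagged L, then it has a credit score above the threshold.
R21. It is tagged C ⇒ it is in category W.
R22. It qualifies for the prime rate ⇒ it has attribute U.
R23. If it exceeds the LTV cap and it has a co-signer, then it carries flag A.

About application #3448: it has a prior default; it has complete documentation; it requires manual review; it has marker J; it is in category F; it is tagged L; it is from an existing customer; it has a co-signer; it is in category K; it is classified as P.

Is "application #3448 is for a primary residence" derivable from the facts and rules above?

No

Forward chaining from the given facts derives: is escalated, meets criterion Y, exceeds the LTV cap, has attribute G, is tagged X, has a credit score above the threshold, carries flag A.
Rules concluding "it is for a primary residence": R7 needs "it has marker T"; R18 needs "it is in category W" — none of these are established.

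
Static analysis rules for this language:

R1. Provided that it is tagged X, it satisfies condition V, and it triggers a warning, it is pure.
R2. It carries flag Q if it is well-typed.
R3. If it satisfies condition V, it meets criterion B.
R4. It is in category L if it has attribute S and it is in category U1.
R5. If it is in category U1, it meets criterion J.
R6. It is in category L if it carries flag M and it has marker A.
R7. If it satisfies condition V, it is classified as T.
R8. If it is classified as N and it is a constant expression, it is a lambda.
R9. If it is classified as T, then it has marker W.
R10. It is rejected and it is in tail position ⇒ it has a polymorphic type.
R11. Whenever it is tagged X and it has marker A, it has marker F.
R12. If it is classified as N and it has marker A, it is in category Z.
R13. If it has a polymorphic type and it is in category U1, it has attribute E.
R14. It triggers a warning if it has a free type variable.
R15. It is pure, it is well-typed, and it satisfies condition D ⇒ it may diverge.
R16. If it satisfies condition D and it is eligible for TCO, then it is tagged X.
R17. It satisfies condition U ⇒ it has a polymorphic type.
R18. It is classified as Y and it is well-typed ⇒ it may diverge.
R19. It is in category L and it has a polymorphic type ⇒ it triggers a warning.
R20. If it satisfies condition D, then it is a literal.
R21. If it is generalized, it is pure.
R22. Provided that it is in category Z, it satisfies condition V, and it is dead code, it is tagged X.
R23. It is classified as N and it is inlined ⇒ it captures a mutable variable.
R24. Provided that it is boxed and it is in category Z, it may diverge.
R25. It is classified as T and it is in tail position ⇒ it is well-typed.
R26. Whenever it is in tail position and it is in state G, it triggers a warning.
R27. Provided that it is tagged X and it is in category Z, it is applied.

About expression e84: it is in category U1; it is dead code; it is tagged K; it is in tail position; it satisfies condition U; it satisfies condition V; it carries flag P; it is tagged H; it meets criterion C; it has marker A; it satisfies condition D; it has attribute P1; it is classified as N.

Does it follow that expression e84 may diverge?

No

Forward chaining from the given facts derives: meets criterion B, meets criterion J, is classified as T, has marker W, is in category Z, has a polymorphic type, is a literal, is tagged X, is well-typed, is applied, carries flag Q, has marker F, has attribute E.
Rules concluding "it may diverge": R15 needs "it is pure"; R18 needs "it is classified as Y"; R24 needs "it is boxed" — none of these are established.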